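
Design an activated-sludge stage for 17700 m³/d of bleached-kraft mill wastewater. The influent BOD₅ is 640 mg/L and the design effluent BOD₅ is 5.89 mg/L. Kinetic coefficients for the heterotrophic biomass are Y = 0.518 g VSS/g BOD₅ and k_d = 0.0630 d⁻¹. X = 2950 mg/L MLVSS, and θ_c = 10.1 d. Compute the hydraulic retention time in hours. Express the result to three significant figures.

Rearranging the biomass balance for a CMAS with decay, V = Y·Q·ΔS·θ_c / [X·(1+k_d θ_c)] = 0.518 × 17700 × (640 − 5.89) × 10.1 / [2950 × (1 + 0.0630 × 10.1)] = 5.87×10^7 / 4827 = 12165 m³.
HRT = V/Q = 12165 m³ / 17700 m³·d⁻¹ = 0.6873 d × 24 = 16.49 h.

τ ≈ 16.5 h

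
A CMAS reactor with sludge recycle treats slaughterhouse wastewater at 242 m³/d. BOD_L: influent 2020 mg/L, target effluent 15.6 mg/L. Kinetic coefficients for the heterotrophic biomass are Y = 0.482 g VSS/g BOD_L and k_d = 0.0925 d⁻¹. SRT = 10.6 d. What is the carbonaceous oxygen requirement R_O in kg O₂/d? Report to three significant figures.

Correct the yield for decay: Y_obs = Y/(1 + k_d θ_c) = 0.482 / (1 + 0.0925 × 10.6) = 0.482 / 1.980 = 0.2434.
Q·(S₀ − S) = 242 × (2020 − 15.6) × 10⁻³ = 485.1 kg/d removed.
Biomass synthesised: P_X = Y_obs × 485.1 = 118.1 kg VSS/d.
Carbonaceous O₂ demand = substrate oxidised − cell-mass equivalent = 485.1 − 1.42 × 118.1 = 317.4 kg O₂/d.

R_O ≈ 317 kg O₂/d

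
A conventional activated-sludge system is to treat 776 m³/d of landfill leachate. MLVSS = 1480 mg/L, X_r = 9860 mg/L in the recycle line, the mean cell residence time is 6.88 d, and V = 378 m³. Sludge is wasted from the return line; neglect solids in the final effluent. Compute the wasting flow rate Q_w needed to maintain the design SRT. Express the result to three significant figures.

Q_w ≈ 8.25 m³/d

θ_c = V·X/(Q_w·X_r) when wasting from the recycle, so Q_w = V·X/(θ_c·X_r) = 378.0 × 1480 / (6.88 × 9860) = 8.247 m³/d.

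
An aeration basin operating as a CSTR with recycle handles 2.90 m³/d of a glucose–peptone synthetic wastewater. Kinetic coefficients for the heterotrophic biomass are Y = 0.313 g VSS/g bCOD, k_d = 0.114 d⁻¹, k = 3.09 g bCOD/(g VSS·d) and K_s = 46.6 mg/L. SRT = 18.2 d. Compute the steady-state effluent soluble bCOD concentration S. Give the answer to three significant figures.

For a completely mixed reactor with recycle the Lawrence–McCarty relation gives S = K_s·(1 + k_d·θ_c) / [θ_c·(Y·k − k_d) − 1] = 46.6 × (1 + 0.114 × 18.2) / [18.2 × (0.313 × 3.09 − 0.114) − 1] = 143.3 / 14.53 = 9.863 mg/L.

S ≈ 9.86 mg/L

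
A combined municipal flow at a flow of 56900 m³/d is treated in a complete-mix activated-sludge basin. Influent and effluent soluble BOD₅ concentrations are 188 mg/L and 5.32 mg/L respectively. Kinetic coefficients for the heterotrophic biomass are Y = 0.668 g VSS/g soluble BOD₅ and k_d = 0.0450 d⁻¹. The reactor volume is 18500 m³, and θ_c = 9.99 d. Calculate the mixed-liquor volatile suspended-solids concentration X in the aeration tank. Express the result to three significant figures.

X = Y·Q·ΔS·θ_c / [V·(1 + k_d θ_c)] = 0.668 × 56900 × (188 − 5.32) × 9.99 / [18500 × (1 + 0.0450 × 9.99)] = 2587 mg/L.

X ≈ 2590 mg/L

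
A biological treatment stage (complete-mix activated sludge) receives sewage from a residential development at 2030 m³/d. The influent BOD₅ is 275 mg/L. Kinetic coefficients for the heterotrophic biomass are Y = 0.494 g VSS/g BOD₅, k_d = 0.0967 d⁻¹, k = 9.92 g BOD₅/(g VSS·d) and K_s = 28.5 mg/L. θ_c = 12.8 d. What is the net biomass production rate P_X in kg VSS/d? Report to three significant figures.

Effluent substrate depends only on kinetics and SRT: S = K_s(1 + k_d θ_c) / [θ_c(Yk − k_d) − 1] = 28.5 × (1 + 0.0967 × 12.8) / [12.8 × (0.494 × 9.92 − 0.0967) − 1] = 63.78 / 60.49 = 1.054 mg/L.
Observed yield with endogenous decay: Y_obs = Y / (1 + k_d·θ_c) = 0.494 / (1 + 0.0967 × 12.8) = 0.494 / 2.238 = 0.2208 g VSS/g BOD₅.
ΔS = 275 − 1.05 = 273.9 mg/L, so the substrate removal rate is 2030 × 273.9/1000 = 556.1 kg BOD₅/d.
Biomass produced: P_X = Y_obs·Q·ΔS = 0.2208 × 556.1 ≈ 122.8 kg VSS/d.

P_X ≈ 123 kg VSS/d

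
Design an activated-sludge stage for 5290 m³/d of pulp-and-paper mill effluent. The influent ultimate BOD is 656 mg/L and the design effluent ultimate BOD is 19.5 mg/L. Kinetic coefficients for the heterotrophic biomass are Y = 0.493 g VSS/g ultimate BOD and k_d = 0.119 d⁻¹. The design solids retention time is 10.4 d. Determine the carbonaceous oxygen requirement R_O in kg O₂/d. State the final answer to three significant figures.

R_O ≈ 2310 kg O₂/d

Observed yield with endogenous decay: Y_obs = Y / (1 + k_d·θ_c) = 0.493 / (1 + 0.119 × 10.4) = 0.493 / 2.238 = 0.2203 g VSS/g ultimate BOD.
Substrate removed = Q·(S₀ − S) = 5290 m³/d × (656 − 19.5) g/m³ = 3.37×10^6 g/d = 3367 kg/d.
Net sludge production P_X = 0.2203 × 3367 = 741.9 kg VSS/d.
R_O = Q·(S₀ − S) − 1.42·P_X = 3367 − 1.42 × 741.9 = 2314 kg O₂/d.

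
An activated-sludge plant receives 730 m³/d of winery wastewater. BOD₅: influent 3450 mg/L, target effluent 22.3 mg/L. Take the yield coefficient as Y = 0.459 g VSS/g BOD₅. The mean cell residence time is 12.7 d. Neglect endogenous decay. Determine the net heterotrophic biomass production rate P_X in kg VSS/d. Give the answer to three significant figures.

No decay correction is needed, so Y_obs = Y = 0.459.
Mass of BOD₅ removed per day: Q(S₀ − S) = 730 × 3428 g/m³ = 2502 kg/d.
P_X = Y_obs · Q(S₀ − S) = 0.4590 × 2502 = 1149 kg VSS/d.

P_X ≈ 1150 kg VSS/d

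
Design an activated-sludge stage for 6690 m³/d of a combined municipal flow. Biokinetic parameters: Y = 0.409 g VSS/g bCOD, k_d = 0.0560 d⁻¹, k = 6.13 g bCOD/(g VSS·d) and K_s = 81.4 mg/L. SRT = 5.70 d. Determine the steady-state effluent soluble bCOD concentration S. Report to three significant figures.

From the Monod/SRT balance for a CMAS, S = K_s·(1+k_d θ_c)/[θ_c·(Y k − k_d) − 1] = 81.4 × (1 + 0.0560 × 5.70) / [5.70 × (0.409 × 6.13 − 0.0560) − 1] = 107.4 / 12.97 = 8.278 mg/L.

S ≈ 8.28 mg/L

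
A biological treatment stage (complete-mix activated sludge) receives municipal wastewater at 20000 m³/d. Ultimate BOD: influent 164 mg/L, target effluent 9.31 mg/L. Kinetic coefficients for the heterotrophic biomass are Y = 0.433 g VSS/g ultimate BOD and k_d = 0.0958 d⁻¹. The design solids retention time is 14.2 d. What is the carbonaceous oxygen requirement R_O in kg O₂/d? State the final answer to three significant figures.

R_O ≈ 2290 kg O₂/d

Correct the yield for decay: Y_obs = Y/(1 + k_d θ_c) = 0.433 / (1 + 0.0958 × 14.2) = 0.433 / 2.360 = 0.1834.
ΔS = 164 − 9.31 = 154.7 mg/L, so the substrate removal rate is 20000 × 154.7/1000 = 3094 kg ultimate BOD/d.
Biomass synthesised: P_X = Y_obs × 3094 = 567.5 kg VSS/d.
R_O = Q·ΔS − 1.42 P_X = 3094 − 805.9 = 2288 kg O₂/d.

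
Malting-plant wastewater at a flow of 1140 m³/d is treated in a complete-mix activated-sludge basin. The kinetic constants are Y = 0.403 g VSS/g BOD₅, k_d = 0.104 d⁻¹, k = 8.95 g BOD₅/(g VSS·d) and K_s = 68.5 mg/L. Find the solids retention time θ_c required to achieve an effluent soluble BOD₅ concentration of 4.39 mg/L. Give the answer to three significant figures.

θ_c ≈ 8.83 d

From 1/θ_c = Y·k·S/(K_s + S) − k_d: Y·k·S/(K_s+S) = 0.403 × 8.95 × 4.39 / (68.5 + 4.39) = 0.2172 d⁻¹.
1/θ_c = 0.2172 − 0.104 = 0.1132 d⁻¹, so θ_c = 8.831 d.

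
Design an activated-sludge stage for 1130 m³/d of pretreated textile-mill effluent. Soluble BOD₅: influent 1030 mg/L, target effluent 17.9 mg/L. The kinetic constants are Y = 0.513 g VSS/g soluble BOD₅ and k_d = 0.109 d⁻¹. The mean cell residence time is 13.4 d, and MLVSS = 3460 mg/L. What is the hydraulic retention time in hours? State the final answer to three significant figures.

Rearranging the biomass balance for a CMAS with decay, V = Y·Q·ΔS·θ_c / [X·(1+k_d θ_c)] = 0.513 × 1130 × (1030 − 17.9) × 13.4 / [3460 × (1 + 0.109 × 13.4)] = 7.86×10^6 / 8514 = 923.4 m³.
Hydraulic retention time τ = V/Q = 923.4 / 1130 = 0.8172 d = 19.61 h.

τ ≈ 19.6 h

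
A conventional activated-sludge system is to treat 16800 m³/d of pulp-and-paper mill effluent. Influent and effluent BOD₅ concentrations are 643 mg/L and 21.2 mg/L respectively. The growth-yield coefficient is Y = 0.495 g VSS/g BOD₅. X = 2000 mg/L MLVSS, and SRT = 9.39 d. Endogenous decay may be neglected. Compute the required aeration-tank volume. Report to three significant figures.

With k_d = 0 the design equation reduces to V = Y Q (S₀−S) θ_c / X = 0.495 × 16800 × (643 − 21.2) × 9.39 / 2000 = 24277 m³.

V ≈ 24300 m³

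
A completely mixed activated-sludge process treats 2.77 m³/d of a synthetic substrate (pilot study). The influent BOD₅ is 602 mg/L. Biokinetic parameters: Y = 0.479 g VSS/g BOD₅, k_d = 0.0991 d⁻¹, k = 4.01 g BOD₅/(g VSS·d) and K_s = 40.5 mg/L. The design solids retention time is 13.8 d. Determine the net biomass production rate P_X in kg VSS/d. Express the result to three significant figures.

P_X ≈ 0.335 kg VSS/d

From the Monod/SRT balance for a CMAS, S = K_s·(1+k_d θ_c)/[θ_c·(Y k − k_d) − 1] = 40.5 × (1 + 0.0991 × 13.8) / [13.8 × (0.479 × 4.01 − 0.0991) − 1] = 95.89 / 24.14 = 3.972 mg/L.
Observed yield with endogenous decay: Y_obs = Y / (1 + k_d·θ_c) = 0.479 / (1 + 0.0991 × 13.8) = 0.479 / 2.368 = 0.2023 g VSS/g BOD₅.
ΔS = 602 − 3.97 = 598.0 mg/L, so the substrate removal rate is 2.77 × 598.0/1000 = 1.657 kg BOD₅/d.
So the net sludge growth is P_X = 0.2023 × 1.657 = 0.3351 kg VSS/d.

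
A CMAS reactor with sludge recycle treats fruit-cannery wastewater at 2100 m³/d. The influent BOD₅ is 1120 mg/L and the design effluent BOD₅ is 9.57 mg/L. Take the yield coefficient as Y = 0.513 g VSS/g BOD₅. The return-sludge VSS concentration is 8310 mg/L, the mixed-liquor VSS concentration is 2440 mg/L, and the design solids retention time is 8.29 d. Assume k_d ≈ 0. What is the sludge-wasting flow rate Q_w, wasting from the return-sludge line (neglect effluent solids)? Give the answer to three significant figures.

Biomass mass balance (decay neglected): V·X = Y·Q·(S₀ − S)·θ_c, so V = 0.513 × 2100 × (1120 − 9.57) × 8.29 / 2440 = 4064 m³.
Wasting from the return line (neglecting effluent solids): Q_w = V·X / (θ_c·X_r) = 4064 × 2440 / (8.29 × 8310) = 144.0 m³/d.

Q_w ≈ 144 m³/d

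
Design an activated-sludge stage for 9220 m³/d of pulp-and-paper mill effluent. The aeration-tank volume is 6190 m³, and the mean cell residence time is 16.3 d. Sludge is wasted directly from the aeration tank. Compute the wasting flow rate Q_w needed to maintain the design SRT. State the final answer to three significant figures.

Q_w ≈ 380 m³/d

For wasting at MLVSS concentration, Q_w = V/θ_c = 6190/16.3 = 379.8 m³/d.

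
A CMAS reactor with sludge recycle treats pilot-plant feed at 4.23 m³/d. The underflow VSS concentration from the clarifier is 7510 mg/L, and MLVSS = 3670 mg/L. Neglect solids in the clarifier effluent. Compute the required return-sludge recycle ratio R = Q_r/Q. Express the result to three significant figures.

Mass balance around the secondary clarifier (neglecting effluent solids): R = X / (X_r − X) = 3670 / (7510 − 3670) = 0.9557.

R ≈ 0.956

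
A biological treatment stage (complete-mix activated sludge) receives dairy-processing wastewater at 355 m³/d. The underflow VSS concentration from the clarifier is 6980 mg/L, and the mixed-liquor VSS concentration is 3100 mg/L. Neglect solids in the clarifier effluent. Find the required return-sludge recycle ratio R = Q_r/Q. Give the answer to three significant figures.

R ≈ 0.799

Mass balance around the secondary clarifier (neglecting effluent solids): R = X / (X_r − X) = 3100 / (6980 − 3100) = 0.7990.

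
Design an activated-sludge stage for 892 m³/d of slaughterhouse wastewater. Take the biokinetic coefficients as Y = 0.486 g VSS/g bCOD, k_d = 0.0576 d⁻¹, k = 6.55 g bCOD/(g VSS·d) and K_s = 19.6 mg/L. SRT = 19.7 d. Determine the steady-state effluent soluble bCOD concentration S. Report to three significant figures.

S ≈ 0.691 mg/L

From the Monod/SRT balance for a CMAS, S = K_s·(1+k_d θ_c)/[θ_c·(Y k − k_d) − 1] = 19.6 × (1 + 0.0576 × 19.7) / [19.7 × (0.486 × 6.55 − 0.0576) − 1] = 41.84 / 60.58 = 0.6907 mg/L.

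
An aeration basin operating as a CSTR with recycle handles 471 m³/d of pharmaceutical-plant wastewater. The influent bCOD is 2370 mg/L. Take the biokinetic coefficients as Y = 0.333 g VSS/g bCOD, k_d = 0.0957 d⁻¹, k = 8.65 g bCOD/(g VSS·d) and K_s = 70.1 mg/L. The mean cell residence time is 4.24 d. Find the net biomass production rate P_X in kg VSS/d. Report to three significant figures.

P_X ≈ 263 kg VSS/d

For a completely mixed reactor with recycle the Lawrence–McCarty relation gives S = K_s·(1 + k_d·θ_c) / [θ_c·(Y·k − k_d) − 1] = 70.1 × (1 + 0.0957 × 4.24) / [4.24 × (0.333 × 8.65 − 0.0957) − 1] = 98.54 / 10.81 = 9.118 mg/L.
Observed yield with endogenous decay: Y_obs = Y / (1 + k_d·θ_c) = 0.333 / (1 + 0.0957 × 4.24) = 0.333 / 1.406 = 0.2369 g VSS/g bCOD.
Q·(S₀ − S) = 471 × (2370 − 9.12) × 10⁻³ = 1112 kg/d removed.
P_X = Y_obs · Q(S₀ − S) = 0.2369 × 1112 = 263.4 kg VSS/d.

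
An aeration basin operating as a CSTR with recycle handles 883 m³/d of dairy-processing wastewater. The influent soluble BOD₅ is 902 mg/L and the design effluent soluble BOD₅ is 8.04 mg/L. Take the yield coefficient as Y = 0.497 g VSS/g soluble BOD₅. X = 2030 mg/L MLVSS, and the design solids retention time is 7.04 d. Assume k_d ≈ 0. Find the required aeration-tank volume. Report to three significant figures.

V ≈ 1360 m³

With k_d = 0 the design equation reduces to V = Y Q (S₀−S) θ_c / X = 0.497 × 883 × (902 − 8.04) × 7.04 / 2030 = 1361 m³.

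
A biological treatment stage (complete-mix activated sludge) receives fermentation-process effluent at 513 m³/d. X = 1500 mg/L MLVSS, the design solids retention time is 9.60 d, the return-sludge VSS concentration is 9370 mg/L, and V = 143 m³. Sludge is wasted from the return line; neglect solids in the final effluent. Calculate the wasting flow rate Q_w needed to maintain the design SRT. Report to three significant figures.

Q_w ≈ 2.38 m³/d

Wasting from the return line (neglecting effluent solids): Q_w = V·X / (θ_c·X_r) = 143.0 × 1500 / (9.60 × 9370) = 2.385 m³/d.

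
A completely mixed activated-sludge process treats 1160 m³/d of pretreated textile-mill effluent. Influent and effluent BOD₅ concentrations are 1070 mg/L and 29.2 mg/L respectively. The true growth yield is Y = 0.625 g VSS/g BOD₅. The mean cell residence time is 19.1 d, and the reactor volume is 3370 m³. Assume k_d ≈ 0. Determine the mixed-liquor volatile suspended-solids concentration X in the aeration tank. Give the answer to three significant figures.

From V·X = Y·Q·(S₀ − S)·θ_c (decay neglected): X = 0.625 × 1160 × (1070 − 29.2) × 19.1 / 3370 = 4277 mg/L.

X ≈ 4280 mg/L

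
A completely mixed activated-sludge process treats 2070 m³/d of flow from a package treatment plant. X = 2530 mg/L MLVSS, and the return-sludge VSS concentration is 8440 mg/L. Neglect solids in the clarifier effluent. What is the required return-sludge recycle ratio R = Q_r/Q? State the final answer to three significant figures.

R = Q_r/Q = X/(X_r − X) = 2530 / (8440 − 2530) = 0.4281.

R ≈ 0.428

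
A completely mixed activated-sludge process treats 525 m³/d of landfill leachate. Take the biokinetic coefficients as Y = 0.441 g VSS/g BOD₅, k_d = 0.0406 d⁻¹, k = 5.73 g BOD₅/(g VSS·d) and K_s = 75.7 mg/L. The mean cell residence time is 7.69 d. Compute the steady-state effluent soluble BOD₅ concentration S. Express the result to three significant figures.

S ≈ 5.48 mg/L

For a completely mixed reactor with recycle the Lawrence–McCarty relation gives S = K_s·(1 + k_d·θ_c) / [θ_c·(Y·k − k_d) − 1] = 75.7 × (1 + 0.0406 × 7.69) / [7.69 × (0.441 × 5.73 − 0.0406) − 1] = 99.33 / 18.12 = 5.482 mg/L.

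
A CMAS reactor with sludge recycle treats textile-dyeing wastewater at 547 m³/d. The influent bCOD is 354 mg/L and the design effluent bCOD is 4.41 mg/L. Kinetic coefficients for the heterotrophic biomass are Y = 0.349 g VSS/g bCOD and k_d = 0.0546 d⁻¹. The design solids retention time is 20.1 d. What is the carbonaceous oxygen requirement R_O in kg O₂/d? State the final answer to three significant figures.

R_O ≈ 146 kg O₂/d

Observed yield with endogenous decay: Y_obs = Y / (1 + k_d·θ_c) = 0.349 / (1 + 0.0546 × 20.1) = 0.349 / 2.097 = 0.1664 g VSS/g bCOD.
Q·(S₀ − S) = 547 × (354 − 4.41) × 10⁻³ = 191.2 kg/d removed.
Net sludge production P_X = 0.1664 × 191.2 = 31.82 kg VSS/d.
Carbonaceous O₂ demand = substrate oxidised − cell-mass equivalent = 191.2 − 1.42 × 31.82 = 146.0 kg O₂/d.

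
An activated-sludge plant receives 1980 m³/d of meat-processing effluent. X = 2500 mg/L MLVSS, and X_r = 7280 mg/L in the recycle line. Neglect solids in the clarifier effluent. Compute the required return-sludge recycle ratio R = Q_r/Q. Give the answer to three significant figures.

Solids balance on the clarifier gives (1+R)X = R·X_r, so R = X/(X_r − X) = 2500 / (7280 − 2500) = 0.5230.

R ≈ 0.523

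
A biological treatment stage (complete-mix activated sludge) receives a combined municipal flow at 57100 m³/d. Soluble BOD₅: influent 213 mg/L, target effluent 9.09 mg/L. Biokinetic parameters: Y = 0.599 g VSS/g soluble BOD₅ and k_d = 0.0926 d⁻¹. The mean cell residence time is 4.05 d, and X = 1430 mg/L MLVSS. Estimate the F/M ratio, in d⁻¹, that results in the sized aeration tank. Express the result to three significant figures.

F/M ≈ 0.592 d⁻¹

From the SRT design equation V = Y Q (S₀−S) θ_c / [X (1 + k_d θ_c)] = 0.599 × 57100 × (213 − 9.09) × 4.05 / [1430 × (1 + 0.0926 × 4.05)] = 2.82×10^7 / 1966 = 14365 m³.
F/M = Q·S₀ / (V·X) = 57100 × 213 / (14365 × 1430) = 0.5921 g soluble BOD₅·(g VSS·d)⁻¹.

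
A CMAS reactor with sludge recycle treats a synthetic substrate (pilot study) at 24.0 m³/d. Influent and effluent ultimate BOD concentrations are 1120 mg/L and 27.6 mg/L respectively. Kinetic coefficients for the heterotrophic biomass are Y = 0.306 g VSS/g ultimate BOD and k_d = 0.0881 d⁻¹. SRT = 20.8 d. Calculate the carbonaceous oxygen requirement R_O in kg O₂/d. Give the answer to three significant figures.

Observed yield with endogenous decay: Y_obs = Y / (1 + k_d·θ_c) = 0.306 / (1 + 0.0881 × 20.8) = 0.306 / 2.832 = 0.1080 g VSS/g ultimate BOD.
Mass of ultimate BOD removed per day: Q(S₀ − S) = 24.0 × 1092 g/m³ = 26.22 kg/d.
P_X = Y_obs·Q·(S₀ − S) = 0.1080 × 26.22 = 2.832 kg VSS/d.
R_O = Q·ΔS − 1.42 P_X = 26.22 − 4.022 = 22.20 kg O₂/d.

R_O ≈ 22.2 kg O₂/d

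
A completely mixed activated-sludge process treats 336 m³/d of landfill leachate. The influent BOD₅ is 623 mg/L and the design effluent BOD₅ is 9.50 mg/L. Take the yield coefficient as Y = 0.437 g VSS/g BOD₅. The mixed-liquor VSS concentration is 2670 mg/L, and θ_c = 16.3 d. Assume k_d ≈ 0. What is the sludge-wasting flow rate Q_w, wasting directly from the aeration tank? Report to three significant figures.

V·X = Y·Q·ΔS·θ_c gives V = 0.437 × 336 × (623 − 9.50) × 16.3 / 2670 = 549.9 m³.
With mixed-liquor wasting, θ_c = V/Q_w, so Q_w = V/θ_c = 549.9/16.3 = 33.74 m³/d.

Q_w ≈ 33.7 m³/d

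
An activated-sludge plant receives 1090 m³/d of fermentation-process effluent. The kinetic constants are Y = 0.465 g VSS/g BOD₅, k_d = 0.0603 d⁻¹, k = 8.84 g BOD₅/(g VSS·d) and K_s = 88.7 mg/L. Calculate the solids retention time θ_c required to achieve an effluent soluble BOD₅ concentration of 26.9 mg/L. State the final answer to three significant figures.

From 1/θ_c = Y·k·S/(K_s + S) − k_d: Y·k·S/(K_s+S) = 0.465 × 8.84 × 26.9 / (88.7 + 26.9) = 0.9565 d⁻¹.
1/θ_c = 0.9565 − 0.0603 = 0.8962 d⁻¹, so θ_c = 1.116 d.

θ_c ≈ 1.12 d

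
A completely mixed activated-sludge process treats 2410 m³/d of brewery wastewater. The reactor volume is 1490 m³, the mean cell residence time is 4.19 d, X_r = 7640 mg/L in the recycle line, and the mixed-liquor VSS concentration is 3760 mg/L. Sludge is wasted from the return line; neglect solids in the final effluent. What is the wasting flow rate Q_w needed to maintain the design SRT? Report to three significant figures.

Q_w ≈ 175 m³/d

Wasting from the return line (neglecting effluent solids): Q_w = V·X / (θ_c·X_r) = 1490 × 3760 / (4.19 × 7640) = 175.0 m³/d.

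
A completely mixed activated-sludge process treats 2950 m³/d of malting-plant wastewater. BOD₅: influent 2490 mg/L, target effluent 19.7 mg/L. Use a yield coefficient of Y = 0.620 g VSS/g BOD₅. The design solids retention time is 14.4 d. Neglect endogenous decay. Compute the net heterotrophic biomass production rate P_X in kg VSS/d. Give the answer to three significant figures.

P_X ≈ 4520 kg VSS/d

With endogenous decay neglected, the observed yield equals the true yield: Y_obs = Y = 0.620 g VSS/g BOD₅.
Substrate removed = Q·(S₀ − S) = 2950 m³/d × (2490 − 19.7) g/m³ = 7.29×10^6 g/d = 7287 kg/d.
Net biomass production P_X = Y_obs × Q·(S₀ − S) = 0.6200 × 7287 = 4518 kg VSS/d.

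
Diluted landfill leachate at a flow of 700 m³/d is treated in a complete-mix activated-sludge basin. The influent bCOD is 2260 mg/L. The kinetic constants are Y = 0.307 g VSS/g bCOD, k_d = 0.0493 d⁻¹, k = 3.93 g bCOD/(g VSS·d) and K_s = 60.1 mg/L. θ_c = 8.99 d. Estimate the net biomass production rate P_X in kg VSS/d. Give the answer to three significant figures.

P_X ≈ 335 kg VSS/d

From the Monod/SRT balance for a CMAS, S = K_s·(1+k_d θ_c)/[θ_c·(Y k − k_d) − 1] = 60.1 × (1 + 0.0493 × 8.99) / [8.99 × (0.307 × 3.93 − 0.0493) − 1] = 86.74 / 9.403 = 9.224 mg/L.
Y_obs = Y / (1 + k_d θ_c) = 0.307 / (1 + 0.0493 × 8.99) = 0.307 / 1.443 = 0.2127.
Q·(S₀ − S) = 700 × (2260 − 9.22) × 10⁻³ = 1576 kg/d removed.
Biomass produced: P_X = Y_obs·Q·ΔS = 0.2127 × 1576 ≈ 335.2 kg VSS/d.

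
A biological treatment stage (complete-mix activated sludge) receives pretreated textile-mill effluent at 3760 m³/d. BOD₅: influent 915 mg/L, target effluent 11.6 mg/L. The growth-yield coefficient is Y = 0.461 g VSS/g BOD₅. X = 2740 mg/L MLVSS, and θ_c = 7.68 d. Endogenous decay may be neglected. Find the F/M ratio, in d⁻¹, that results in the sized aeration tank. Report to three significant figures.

Biomass mass balance (decay neglected): V·X = Y·Q·(S₀ − S)·θ_c, so V = 0.461 × 3760 × (915 − 11.6) × 7.68 / 2740 = 4389 m³.
F/M = Q·S₀ / (V·X) = 3760 × 915 / (4389 × 2740) = 0.2861 g BOD₅·(g VSS·d)⁻¹.

F/M ≈ 0.286 d⁻¹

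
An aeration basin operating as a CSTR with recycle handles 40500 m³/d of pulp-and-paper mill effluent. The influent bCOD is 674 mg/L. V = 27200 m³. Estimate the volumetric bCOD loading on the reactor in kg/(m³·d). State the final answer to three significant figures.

Applied bCOD load per unit volume = Q·S₀/V = (40500 × 674/1000)/27200 = 1.004 kg bCOD·m⁻³·d⁻¹.

L_v ≈ 1.00 kg bCOD/(m³·d)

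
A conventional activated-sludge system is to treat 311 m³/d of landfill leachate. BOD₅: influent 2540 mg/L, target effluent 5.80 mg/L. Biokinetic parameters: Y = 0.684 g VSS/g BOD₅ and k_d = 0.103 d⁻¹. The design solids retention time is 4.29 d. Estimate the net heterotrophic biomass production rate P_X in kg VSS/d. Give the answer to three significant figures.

Correct the yield for decay: Y_obs = Y/(1 + k_d θ_c) = 0.684 / (1 + 0.103 × 4.29) = 0.684 / 1.442 = 0.4744.
Substrate removed = Q·(S₀ − S) = 311 m³/d × (2540 − 5.80) g/m³ = 7.88×10^5 g/d = 788.1 kg/d.
Net biomass production P_X = Y_obs × Q·(S₀ − S) = 0.4744 × 788.1 = 373.9 kg VSS/d.

P_X ≈ 374 kg VSS/d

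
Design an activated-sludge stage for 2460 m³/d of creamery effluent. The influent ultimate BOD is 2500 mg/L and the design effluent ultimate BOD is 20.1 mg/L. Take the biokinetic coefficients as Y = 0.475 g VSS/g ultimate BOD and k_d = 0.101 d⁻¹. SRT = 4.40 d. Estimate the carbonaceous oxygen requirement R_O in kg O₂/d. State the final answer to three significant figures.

The observed yield is Y_obs = Y/(1 + k_d·θ_c) = 0.475 / (1 + 0.101 × 4.40) = 0.475 / 1.444 = 0.3289 g VSS per g ultimate BOD removed.
Substrate removed = Q·(S₀ − S) = 2460 m³/d × (2500 − 20.1) g/m³ = 6.1×10^6 g/d = 6101 kg/d.
Net sludge production P_X = 0.3289 × 6101 = 2006 kg VSS/d.
R_O = Q·ΔS − 1.42 P_X = 6101 − 2849 = 3252 kg O₂/d.

R_O ≈ 3250 kg O₂/d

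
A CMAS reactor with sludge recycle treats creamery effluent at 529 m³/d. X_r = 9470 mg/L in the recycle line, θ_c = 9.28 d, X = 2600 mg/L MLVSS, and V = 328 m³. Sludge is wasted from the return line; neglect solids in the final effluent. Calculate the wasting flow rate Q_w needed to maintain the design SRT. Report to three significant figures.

Q_w ≈ 9.70 m³/d

θ_c = V·X/(Q_w·X_r) when wasting from the recycle, so Q_w = V·X/(θ_c·X_r) = 328.0 × 2600 / (9.28 × 9470) = 9.704 m³/d.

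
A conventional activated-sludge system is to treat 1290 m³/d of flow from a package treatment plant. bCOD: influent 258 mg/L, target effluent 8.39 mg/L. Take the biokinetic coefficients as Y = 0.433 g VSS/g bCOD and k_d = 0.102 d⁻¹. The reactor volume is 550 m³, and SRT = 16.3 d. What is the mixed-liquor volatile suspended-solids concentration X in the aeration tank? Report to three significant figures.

Solving the biomass balance for X: X = Y Q (S₀−S) θ_c / [V (1+k_d θ_c)] = 0.433 × 1290 × (258 − 8.39) × 16.3 / [550 × (1 + 0.102 × 16.3)] = 1552 mg/L.

X ≈ 1550 mg/L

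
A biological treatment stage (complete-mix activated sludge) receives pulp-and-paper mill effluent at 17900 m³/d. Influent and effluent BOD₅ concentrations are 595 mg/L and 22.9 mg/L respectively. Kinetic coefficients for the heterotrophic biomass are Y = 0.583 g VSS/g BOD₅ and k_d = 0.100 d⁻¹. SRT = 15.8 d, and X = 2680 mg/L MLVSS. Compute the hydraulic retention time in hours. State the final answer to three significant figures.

τ ≈ 18.3 h

Steady-state biomass mass balance: V·X·(1 + k_d·θ_c) = Y·Q·(S₀ − S)·θ_c, so V = 0.583 × 17900 × (595 − 22.9) × 15.8 / [2680 × (1 + 0.100 × 15.8)] = 9.43×10^7 / 6914 = 13643 m³.
Hydraulic retention time τ = V/Q = 13643 / 17900 = 0.7622 d = 18.29 h.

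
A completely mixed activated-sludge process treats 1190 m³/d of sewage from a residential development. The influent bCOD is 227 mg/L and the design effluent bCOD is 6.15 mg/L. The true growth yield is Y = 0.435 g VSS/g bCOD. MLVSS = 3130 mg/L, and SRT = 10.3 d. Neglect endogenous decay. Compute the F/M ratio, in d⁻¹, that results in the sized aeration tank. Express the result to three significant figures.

With k_d = 0 the design equation reduces to V = Y Q (S₀−S) θ_c / X = 0.435 × 1190 × (227 − 6.15) × 10.3 / 3130 = 376.2 m³.
F/M = applied load / biomass = Q·S₀/(V·X) = 1190 × 227 / (376.2 × 3130) = 0.2294 d⁻¹.

F/M ≈ 0.229 d⁻¹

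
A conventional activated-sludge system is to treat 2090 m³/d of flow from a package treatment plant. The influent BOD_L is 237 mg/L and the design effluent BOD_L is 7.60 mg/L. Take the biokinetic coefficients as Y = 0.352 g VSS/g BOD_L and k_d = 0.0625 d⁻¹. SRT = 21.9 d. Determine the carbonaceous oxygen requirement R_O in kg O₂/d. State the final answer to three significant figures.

Y_obs = Y / (1 + k_d θ_c) = 0.352 / (1 + 0.0625 × 21.9) = 0.352 / 2.369 = 0.1486.
ΔS = 237 − 7.60 = 229.4 mg/L, so the substrate removal rate is 2090 × 229.4/1000 = 479.4 kg BOD_L/d.
Net sludge production P_X = 0.1486 × 479.4 = 71.25 kg VSS/d.
R_O = Q·ΔS − 1.42 P_X = 479.4 − 101.2 = 378.3 kg O₂/d.

R_O ≈ 378 kg O₂/d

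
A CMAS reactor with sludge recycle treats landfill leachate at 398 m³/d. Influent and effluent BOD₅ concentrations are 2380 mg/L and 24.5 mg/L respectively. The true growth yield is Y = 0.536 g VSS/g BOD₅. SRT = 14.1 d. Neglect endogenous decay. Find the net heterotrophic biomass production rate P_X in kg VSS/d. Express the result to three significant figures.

P_X ≈ 502 kg VSS/d

No decay correction is needed, so Y_obs = Y = 0.536.
Mass of BOD₅ removed per day: Q(S₀ − S) = 398 × 2356 g/m³ = 937.5 kg/d.
P_X = Y_obs · Q(S₀ − S) = 0.5360 × 937.5 = 502.5 kg VSS/d.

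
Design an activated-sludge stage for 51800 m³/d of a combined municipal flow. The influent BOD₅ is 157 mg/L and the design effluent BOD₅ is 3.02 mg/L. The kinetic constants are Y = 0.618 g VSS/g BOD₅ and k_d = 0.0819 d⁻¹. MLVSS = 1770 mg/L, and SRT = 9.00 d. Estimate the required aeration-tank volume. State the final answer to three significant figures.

V ≈ 14400 m³

Steady-state biomass mass balance: V·X·(1 + k_d·θ_c) = Y·Q·(S₀ − S)·θ_c, so V = 0.618 × 51800 × (157 − 3.02) × 9.00 / [1770 × (1 + 0.0819 × 9.00)] = 4.44×10^7 / 3075 = 14429 m³.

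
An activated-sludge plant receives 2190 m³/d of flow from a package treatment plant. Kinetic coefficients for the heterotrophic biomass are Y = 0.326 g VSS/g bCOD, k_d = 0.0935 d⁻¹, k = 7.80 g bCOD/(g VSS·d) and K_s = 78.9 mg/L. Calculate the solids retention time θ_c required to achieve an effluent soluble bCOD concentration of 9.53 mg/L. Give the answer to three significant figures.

θ_c ≈ 5.54 d

Specific growth rate at S = 9.53 mg/L: μ = YkS/(K_s+S) = 0.326·7.80·9.53/(78.9+9.53) = 0.2740 d⁻¹.
1/θ_c = 0.2740 − 0.0935 = 0.1805 d⁻¹, so θ_c = 5.539 d.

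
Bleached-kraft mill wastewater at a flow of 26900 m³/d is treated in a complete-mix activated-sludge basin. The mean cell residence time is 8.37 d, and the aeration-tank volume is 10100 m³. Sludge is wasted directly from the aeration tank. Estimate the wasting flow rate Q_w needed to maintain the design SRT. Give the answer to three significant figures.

Q_w ≈ 1210 m³/d

Wasting from the aeration tank: Q_w = V / θ_c = 10100 / 8.37 = 1207 m³/d.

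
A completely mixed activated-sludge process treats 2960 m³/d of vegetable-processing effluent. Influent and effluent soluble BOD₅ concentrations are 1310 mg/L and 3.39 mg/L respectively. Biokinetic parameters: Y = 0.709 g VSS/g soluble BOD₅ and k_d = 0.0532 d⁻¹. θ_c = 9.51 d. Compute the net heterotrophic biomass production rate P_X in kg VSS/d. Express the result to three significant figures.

P_X ≈ 1820 kg VSS/d

The observed yield is Y_obs = Y/(1 + k_d·θ_c) = 0.709 / (1 + 0.0532 × 9.51) = 0.709 / 1.506 = 0.4708 g VSS per g soluble BOD₅ removed.
Q·(S₀ − S) = 2960 × (1310 − 3.39) × 10⁻³ = 3868 kg/d removed.
Net biomass production P_X = Y_obs × Q·(S₀ − S) = 0.4708 × 3868 = 1821 kg VSS/d.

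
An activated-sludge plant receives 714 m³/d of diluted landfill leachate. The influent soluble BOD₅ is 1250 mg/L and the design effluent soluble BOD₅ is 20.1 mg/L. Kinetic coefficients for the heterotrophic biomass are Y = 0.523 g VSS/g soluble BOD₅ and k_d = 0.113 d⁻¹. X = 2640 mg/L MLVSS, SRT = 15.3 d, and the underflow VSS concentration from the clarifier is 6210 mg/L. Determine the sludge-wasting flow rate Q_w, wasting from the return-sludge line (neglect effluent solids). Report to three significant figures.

Steady-state biomass mass balance: V·X·(1 + k_d·θ_c) = Y·Q·(S₀ − S)·θ_c, so V = 0.523 × 714 × (1250 − 20.1) × 15.3 / [2640 × (1 + 0.113 × 15.3)] = 7.03×10^6 / 7204 = 975.4 m³.
Q_w = (V·X)/(θ_c X_r) = 975.4 × 2640 / (15.3 × 6210) = 27.10 m³/d.

Q_w ≈ 27.1 m³/d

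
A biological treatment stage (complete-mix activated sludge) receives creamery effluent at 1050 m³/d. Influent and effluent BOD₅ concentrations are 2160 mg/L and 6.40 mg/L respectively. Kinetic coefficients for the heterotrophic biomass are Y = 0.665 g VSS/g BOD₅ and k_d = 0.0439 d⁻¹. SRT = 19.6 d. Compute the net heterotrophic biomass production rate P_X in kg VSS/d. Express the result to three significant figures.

Correct the yield for decay: Y_obs = Y/(1 + k_d θ_c) = 0.665 / (1 + 0.0439 × 19.6) = 0.665 / 1.860 = 0.3574.
Substrate removed = Q·(S₀ − S) = 1050 m³/d × (2160 − 6.40) g/m³ = 2.26×10^6 g/d = 2261 kg/d.
Biomass produced: P_X = Y_obs·Q·ΔS = 0.3574 × 2261 ≈ 808.3 kg VSS/d.

P_X ≈ 808 kg VSS/d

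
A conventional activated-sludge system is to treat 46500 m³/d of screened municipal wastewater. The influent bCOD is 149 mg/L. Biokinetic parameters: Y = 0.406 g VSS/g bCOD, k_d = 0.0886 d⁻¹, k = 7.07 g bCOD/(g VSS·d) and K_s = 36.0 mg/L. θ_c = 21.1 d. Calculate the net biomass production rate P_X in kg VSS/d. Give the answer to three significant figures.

P_X ≈ 969 kg VSS/d

Effluent substrate depends only on kinetics and SRT: S = K_s(1 + k_d θ_c) / [θ_c(Yk − k_d) − 1] = 36.0 × (1 + 0.0886 × 21.1) / [21.1 × (0.406 × 7.07 − 0.0886) − 1] = 103.3 / 57.70 = 1.790 mg/L.
Y_obs = Y / (1 + k_d θ_c) = 0.406 / (1 + 0.0886 × 21.1) = 0.406 / 2.869 = 0.1415.
Mass of bCOD removed per day: Q(S₀ − S) = 46500 × 147.2 g/m³ = 6845 kg/d.
So the net sludge growth is P_X = 0.1415 × 6845 = 968.5 kg VSS/d.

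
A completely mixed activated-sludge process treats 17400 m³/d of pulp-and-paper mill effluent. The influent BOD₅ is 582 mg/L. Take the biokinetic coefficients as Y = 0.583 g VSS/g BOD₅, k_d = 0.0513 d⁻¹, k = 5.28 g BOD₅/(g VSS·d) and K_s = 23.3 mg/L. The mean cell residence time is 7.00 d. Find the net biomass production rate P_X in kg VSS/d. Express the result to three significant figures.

P_X ≈ 4330 kg VSS/d

Effluent substrate depends only on kinetics and SRT: S = K_s(1 + k_d θ_c) / [θ_c(Yk − k_d) − 1] = 23.3 × (1 + 0.0513 × 7.00) / [7.00 × (0.583 × 5.28 − 0.0513) − 1] = 31.67 / 20.19 = 1.569 mg/L.
The observed yield is Y_obs = Y/(1 + k_d·θ_c) = 0.583 / (1 + 0.0513 × 7.00) = 0.583 / 1.359 = 0.4290 g VSS per g BOD₅ removed.
Substrate removed = Q·(S₀ − S) = 17400 m³/d × (582 − 1.57) g/m³ = 1.01×10^7 g/d = 10099 kg/d.
P_X = Y_obs · Q(S₀ − S) = 0.4290 × 10099 = 4332 kg VSS/d.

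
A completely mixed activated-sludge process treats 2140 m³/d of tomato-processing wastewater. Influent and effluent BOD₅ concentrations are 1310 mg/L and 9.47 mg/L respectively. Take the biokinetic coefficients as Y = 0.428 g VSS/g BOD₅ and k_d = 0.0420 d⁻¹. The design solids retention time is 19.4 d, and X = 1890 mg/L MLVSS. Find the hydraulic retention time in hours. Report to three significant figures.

τ ≈ 75.6 h

From the SRT design equation V = Y Q (S₀−S) θ_c / [X (1 + k_d θ_c)] = 0.428 × 2140 × (1310 − 9.47) × 19.4 / [1890 × (1 + 0.0420 × 19.4)] = 2.31×10^7 / 3430 = 6737 m³.
Hydraulic retention time τ = V/Q = 6737 / 2140 = 3.148 d = 75.56 h.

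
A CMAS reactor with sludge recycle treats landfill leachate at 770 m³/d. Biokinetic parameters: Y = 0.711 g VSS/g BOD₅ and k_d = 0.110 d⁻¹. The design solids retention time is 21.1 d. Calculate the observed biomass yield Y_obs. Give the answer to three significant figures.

Y_obs ≈ 0.214 g VSS/g BOD₅

The observed yield is Y_obs = Y/(1 + k_d·θ_c) = 0.711 / (1 + 0.110 × 21.1) = 0.711 / 3.321 = 0.2141 g VSS per g BOD₅ removed.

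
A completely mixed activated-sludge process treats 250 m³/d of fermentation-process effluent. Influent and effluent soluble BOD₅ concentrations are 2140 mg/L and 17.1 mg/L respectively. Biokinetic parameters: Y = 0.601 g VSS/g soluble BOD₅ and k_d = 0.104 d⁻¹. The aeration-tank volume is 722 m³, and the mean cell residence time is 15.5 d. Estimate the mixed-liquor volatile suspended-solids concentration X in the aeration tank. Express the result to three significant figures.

Solving the biomass balance for X: X = Y Q (S₀−S) θ_c / [V (1+k_d θ_c)] = 0.601 × 250 × (2140 − 17.1) × 15.5 / [722 × (1 + 0.104 × 15.5)] = 2622 mg/L.

X ≈ 2620 mg/L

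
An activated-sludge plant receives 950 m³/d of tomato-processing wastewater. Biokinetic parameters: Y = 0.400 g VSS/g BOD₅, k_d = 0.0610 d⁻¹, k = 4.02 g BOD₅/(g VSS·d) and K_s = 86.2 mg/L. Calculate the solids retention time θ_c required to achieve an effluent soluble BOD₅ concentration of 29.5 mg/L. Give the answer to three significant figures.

At the target effluent, Y k S/(K_s+S) = 0.400×4.02×29.5/115.7 = 0.4100 d⁻¹.
θ_c = 1/(μ − k_d) = 1/(0.4100 − 0.0610) = 1/0.3490 = 2.865 d.

θ_c ≈ 2.87 d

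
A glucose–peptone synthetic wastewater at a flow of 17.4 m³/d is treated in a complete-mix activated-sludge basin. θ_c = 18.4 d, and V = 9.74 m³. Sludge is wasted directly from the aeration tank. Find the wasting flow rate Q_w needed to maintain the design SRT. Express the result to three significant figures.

For wasting at MLVSS concentration, Q_w = V/θ_c = 9.740/18.4 = 0.5293 m³/d.

Q_w ≈ 0.529 m³/d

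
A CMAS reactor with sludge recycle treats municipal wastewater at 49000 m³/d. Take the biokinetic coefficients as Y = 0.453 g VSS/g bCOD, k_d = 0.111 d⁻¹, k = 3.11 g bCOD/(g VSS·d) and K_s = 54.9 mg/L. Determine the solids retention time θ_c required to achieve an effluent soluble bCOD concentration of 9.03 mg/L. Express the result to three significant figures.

θ_c ≈ 11.4 d

At the target effluent, Y k S/(K_s+S) = 0.453×3.11×9.03/63.93 = 0.1990 d⁻¹.
1/θ_c = 0.1990 − 0.111 = 0.08799 d⁻¹, so θ_c = 11.36 d.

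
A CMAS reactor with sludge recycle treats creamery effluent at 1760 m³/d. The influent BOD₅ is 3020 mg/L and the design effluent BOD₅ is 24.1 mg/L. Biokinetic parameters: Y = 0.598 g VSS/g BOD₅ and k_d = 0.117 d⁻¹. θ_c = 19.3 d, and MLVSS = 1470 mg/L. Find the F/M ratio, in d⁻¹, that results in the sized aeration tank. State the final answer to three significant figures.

Rearranging the biomass balance for a CMAS with decay, V = Y·Q·ΔS·θ_c / [X·(1+k_d θ_c)] = 0.598 × 1760 × (3020 − 24.1) × 19.3 / [1470 × (1 + 0.117 × 19.3)] = 6.09×10^7 / 4789 = 12706 m³.
F/M = applied load / biomass = Q·S₀/(V·X) = 1760 × 3020 / (12706 × 1470) = 0.2846 d⁻¹.

F/M ≈ 0.285 d⁻¹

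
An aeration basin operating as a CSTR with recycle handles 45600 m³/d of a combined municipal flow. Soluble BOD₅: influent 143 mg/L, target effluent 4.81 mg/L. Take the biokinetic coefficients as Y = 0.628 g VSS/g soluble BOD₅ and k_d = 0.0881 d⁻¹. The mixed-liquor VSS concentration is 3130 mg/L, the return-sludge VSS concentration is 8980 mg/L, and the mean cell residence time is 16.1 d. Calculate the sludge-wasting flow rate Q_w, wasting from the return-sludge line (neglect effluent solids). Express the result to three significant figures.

Q_w ≈ 182 m³/d

Rearranging the biomass balance for a CMAS with decay, V = Y·Q·ΔS·θ_c / [X·(1+k_d θ_c)] = 0.628 × 45600 × (143 − 4.81) × 16.1 / [3130 × (1 + 0.0881 × 16.1)] = 6.37×10^7 / 7570 = 8417 m³.
Q_w = (V·X)/(θ_c X_r) = 8417 × 3130 / (16.1 × 8980) = 182.2 m³/d.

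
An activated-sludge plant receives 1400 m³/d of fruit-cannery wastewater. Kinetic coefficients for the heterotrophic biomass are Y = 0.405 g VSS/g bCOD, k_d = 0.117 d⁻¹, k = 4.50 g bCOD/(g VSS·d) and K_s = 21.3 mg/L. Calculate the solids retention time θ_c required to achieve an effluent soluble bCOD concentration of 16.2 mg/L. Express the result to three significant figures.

Specific growth rate at S = 16.2 mg/L: μ = YkS/(K_s+S) = 0.405·4.50·16.2/(21.3+16.2) = 0.7873 d⁻¹.
Then 1/θ_c = μ − k_d = 0.7873 − 0.117 = 0.6703 d⁻¹, giving θ_c = 1.492 d.

θ_c ≈ 1.49 d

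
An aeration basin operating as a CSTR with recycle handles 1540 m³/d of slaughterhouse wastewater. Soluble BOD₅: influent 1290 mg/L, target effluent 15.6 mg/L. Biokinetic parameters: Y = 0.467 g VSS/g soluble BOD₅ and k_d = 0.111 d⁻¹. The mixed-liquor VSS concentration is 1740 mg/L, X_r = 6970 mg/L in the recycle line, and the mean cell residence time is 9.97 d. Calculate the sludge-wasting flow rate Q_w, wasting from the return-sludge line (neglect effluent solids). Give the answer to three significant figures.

Q_w ≈ 62.4 m³/d

Rearranging the biomass balance for a CMAS with decay, V = Y·Q·ΔS·θ_c / [X·(1+k_d θ_c)] = 0.467 × 1540 × (1290 − 15.6) × 9.97 / [1740 × (1 + 0.111 × 9.97)] = 9.14×10^6 / 3666 = 2493 m³.
Q_w = (V·X)/(θ_c X_r) = 2493 × 1740 / (9.97 × 6970) = 62.42 m³/d.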